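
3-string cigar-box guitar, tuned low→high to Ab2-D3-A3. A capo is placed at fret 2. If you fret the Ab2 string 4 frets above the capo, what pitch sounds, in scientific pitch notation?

The capo raises the open Ab2 by 2 semitones to Bb2; fretting 4 more gives Ab2 + 2 + 4 = Ab2 + 6 semitones = D3.

D3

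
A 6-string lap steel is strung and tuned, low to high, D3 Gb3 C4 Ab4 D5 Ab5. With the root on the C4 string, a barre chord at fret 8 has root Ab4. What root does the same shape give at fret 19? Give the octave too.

G5

Moving from fret 8 to fret 19 shifts the root by 11 semitones.
Ab4 up 11 semitones is G5.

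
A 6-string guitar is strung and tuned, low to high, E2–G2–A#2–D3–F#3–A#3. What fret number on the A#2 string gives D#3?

5

D#3 is 5 semitones above the open A#2 (A#–B–C–C#–D–D#), so it sits at fret 5.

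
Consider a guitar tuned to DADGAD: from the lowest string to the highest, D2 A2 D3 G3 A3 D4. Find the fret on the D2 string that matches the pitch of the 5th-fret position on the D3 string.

D3 at fret 5 is D3 + 5 semitones = G3.
The open D2 string is 12 semitones below the open D3, so the same pitch on the D2 string lies at fret 5 + 12 = 17.

17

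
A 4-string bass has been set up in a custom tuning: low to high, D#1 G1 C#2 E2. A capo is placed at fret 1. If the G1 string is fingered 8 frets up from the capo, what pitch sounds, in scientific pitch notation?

E2

The capo raises the open G1 by 1 semitone to G#1; fretting 8 more gives G1 + 1 + 8 = G1 + 9 semitones = E2.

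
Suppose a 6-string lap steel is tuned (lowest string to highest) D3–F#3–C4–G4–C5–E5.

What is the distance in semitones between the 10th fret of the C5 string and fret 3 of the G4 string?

C5 at fret 10 → A#5 (MIDI 82); G4 at fret 3 → A#4 (MIDI 70).
82 − 70 = 12, so the two pitches are 12 semitones apart, with A#5 the higher.

12 semitones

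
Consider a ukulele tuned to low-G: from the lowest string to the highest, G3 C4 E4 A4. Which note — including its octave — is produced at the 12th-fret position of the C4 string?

C5

The open C4 string plus 12 semitones: C–C#–D–D#–…–A#–B–C.
The walk passes from B into C once, so the octave number goes from 4 to 5.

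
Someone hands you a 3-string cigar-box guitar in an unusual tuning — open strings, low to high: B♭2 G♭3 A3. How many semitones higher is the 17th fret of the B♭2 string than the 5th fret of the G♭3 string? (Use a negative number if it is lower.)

4 semitones

B♭2 at fret 17 → E♭4 (MIDI 63); G♭3 at fret 5 → B3 (MIDI 59).
63 − 59 = 4, so the two pitches are 4 semitones apart.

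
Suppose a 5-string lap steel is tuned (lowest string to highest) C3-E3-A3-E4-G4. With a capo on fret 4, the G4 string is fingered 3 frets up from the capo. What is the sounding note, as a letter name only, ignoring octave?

D

The capo raises the open G4 by 4 semitones to B4; fretting 3 more gives G4 + 4 + 3 = G4 + 7 semitones, landing on D.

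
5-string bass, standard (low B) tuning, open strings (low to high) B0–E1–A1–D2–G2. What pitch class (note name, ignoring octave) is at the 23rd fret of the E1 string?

D#

The open E1 string plus 23 semitones: E–F–F#–G–…–C#–D–D#.
(Equivalently spelled Eb.)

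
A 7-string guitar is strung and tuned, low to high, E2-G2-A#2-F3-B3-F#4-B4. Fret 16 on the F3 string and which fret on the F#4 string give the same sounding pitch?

F3 at fret 16 is F3 + 16 semitones = A4.
The open F#4 string is 13 semitones above the open F3, so the same pitch on the F#4 string lies at fret 16 − 13 = 3.

3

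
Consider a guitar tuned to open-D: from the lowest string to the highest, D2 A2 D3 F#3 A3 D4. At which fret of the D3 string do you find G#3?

6

G#3 is 6 semitones above the open D3 (D–D#–E–F–F#–G–G#), so it sits at fret 6.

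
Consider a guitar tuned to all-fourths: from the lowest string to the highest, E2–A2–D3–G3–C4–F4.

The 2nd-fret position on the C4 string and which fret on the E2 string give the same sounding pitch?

C4 at fret 2 is C4 + 2 semitones = D4.
The open E2 string is 20 semitones below the open C4, so the same pitch on the E2 string lies at fret 2 + 20 = 22.

22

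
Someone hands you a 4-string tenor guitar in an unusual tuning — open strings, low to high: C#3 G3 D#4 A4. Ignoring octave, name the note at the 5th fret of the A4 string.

Each fret is one semitone, so A4 + 5 = D.

D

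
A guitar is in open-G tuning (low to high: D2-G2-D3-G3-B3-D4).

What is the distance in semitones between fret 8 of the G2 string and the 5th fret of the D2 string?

G2 at fret 8 → D#3 (MIDI 51); D2 at fret 5 → G2 (MIDI 43).
51 − 43 = 8, so the two pitches are 8 semitones apart, with D#3 the higher.

8 semitones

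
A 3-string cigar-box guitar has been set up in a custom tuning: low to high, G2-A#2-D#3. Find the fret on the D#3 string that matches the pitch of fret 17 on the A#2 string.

12

A#2 at fret 17 is A#2 + 17 semitones = D#4.
The open D#3 string is 5 semitones above the open A#2, so the same pitch on the D#3 string lies at fret 17 − 5 = 12.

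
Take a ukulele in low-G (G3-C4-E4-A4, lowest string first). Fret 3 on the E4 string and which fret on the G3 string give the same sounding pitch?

12

E4 at fret 3 is E4 + 3 semitones = G4.
The open G3 string is 9 semitones below the open E4, so the same pitch on the G3 string lies at fret 3 + 9 = 12.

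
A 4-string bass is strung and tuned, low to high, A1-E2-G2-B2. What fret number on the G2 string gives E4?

21

E4 is 21 semitones above the open G2 (G–G#–A–A#–…–D–D#–E), so it sits at fret 21.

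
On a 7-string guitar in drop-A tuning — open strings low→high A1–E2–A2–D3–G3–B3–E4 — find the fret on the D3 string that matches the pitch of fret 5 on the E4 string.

E4 at fret 5 is E4 + 5 semitones = A4.
The open D3 string is 14 semitones below the open E4, so the same pitch on the D3 string lies at fret 5 + 14 = 19.

19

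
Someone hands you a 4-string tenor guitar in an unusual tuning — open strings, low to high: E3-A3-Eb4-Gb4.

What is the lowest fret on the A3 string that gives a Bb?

1

From A3, count semitones up the chromatic scale until reaching Bb: A–Bb — 1 step.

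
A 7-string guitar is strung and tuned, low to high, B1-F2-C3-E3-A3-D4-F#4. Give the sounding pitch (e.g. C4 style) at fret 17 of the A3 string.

D5

Each fret is one semitone, so A3 + 17 = D5.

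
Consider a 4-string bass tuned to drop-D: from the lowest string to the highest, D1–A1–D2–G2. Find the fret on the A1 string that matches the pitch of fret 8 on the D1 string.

1

D1 at fret 8 is D1 + 8 semitones = A#1.
The open A1 string is 7 semitones above the open D1, so the same pitch on the A1 string lies at fret 8 − 7 = 1.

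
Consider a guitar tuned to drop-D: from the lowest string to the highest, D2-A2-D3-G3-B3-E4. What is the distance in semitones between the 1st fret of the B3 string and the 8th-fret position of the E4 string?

12 semitones

B3 at fret 1 → C4 (MIDI 60); E4 at fret 8 → C5 (MIDI 72).
60 − 72 = -12, so the two pitches are 12 semitones apart, with C5 the higher.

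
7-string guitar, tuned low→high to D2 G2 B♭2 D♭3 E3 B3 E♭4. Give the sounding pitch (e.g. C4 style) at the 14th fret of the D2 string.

E3

The open D2 string plus 14 semitones: D–Eb–E–F–…–D–Eb–E.
The walk passes from B into C once, so the octave number goes from 2 to 3.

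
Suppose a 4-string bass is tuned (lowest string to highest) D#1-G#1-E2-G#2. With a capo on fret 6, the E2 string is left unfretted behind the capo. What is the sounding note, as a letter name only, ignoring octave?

A#

The capo raises the open E2 by 6 semitones to A#2; fretting 0 more gives E2 + 6 + 0 = E2 + 6 semitones, landing on A#.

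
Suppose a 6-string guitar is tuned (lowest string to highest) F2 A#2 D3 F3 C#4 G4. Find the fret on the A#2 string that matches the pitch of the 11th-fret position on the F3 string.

18

Fret 11 on F3 is MIDI 53 + 11 = 64 (E4). On the A#2 string (open MIDI 46), that pitch is 64 − 46 = fret 18.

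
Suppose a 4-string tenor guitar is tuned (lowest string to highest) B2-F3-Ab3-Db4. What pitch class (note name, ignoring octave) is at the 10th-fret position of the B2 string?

B2 is MIDI 47. Adding 10 gives 57; 57 mod 12 = 9, i.e. A.

A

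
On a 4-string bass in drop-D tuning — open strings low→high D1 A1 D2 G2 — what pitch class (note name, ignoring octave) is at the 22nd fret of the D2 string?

The open D2 string plus 22 semitones: D–D#–E–F–…–A#–B–C.

C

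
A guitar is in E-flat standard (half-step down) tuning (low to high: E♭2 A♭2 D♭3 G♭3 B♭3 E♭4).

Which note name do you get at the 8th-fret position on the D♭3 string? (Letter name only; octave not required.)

A

The open D♭3 string plus 8 semitones: Db–D–Eb–E–F–Gb–G–Ab–A.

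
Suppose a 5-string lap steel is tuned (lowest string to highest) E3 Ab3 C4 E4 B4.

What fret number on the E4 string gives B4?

7

B4 is 7 semitones above the open E4 (E–F–Gb–G–Ab–A–Bb–B), so it sits at fret 7.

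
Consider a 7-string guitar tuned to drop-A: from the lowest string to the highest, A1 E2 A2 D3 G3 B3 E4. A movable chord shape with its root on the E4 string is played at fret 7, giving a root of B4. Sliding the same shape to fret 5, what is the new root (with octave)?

A4

Moving from fret 7 to fret 5 shifts the root by -2 semitones.
B4 down 2 semitones is A4.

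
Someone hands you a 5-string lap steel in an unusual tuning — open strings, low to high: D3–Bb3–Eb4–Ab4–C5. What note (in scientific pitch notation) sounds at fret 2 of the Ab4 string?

Bb4

The open Ab4 string plus 2 semitones: Ab–A–Bb.
No B→C boundary is crossed, so the octave stays at 4.
(Equivalently spelled A#4.)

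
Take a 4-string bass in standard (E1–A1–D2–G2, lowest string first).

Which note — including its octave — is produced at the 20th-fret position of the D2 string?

The open D2 string plus 20 semitones: D–D#–E–F–…–G#–A–A#.
The walk passes from B into C once, so the octave number goes from 2 to 3.

A#3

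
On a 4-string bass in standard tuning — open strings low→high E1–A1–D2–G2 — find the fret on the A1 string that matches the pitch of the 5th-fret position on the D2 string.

D2 at fret 5 is D2 + 5 semitones = G2.
The open A1 string is 5 semitones below the open D2, so the same pitch on the A1 string lies at fret 5 + 5 = 10.

10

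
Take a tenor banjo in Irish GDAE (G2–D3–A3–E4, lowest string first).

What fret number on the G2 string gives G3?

12

G3 is 12 semitones above the open G2 (G–G#–A–A#–…–F–F#–G), so it sits at fret 12.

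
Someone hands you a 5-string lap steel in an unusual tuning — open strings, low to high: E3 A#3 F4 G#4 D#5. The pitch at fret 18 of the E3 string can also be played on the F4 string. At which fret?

5

Fret 18 on E3 is MIDI 52 + 18 = 70 (A#4). On the F4 string (open MIDI 65), that pitch is 70 − 65 = fret 5.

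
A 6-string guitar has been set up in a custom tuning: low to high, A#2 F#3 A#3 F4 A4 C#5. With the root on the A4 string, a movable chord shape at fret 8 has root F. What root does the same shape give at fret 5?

Moving from fret 8 to fret 5 shifts the root by -3 semitones.
F down 3 semitones is D.

D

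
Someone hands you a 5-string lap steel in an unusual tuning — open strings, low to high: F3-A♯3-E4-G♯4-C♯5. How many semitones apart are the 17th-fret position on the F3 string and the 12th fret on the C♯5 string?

15 semitones

F3 at fret 17 → A♯4 (MIDI 70); C♯5 at fret 12 → C♯6 (MIDI 85).
70 − 85 = -15, so the two pitches are 15 semitones apart, with C♯6 the higher.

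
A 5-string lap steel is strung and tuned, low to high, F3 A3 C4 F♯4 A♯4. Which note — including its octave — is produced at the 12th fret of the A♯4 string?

A♯5

A♯4 is MIDI 70. Adding 12 gives 82, which is A♯5.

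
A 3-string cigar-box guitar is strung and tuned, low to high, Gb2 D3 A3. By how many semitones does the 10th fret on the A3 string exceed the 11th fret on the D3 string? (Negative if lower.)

6 semitones

A3 at fret 10 → G4 (MIDI 67); D3 at fret 11 → Db4 (MIDI 61).
67 − 61 = 6, so the two pitches are 6 semitones apart.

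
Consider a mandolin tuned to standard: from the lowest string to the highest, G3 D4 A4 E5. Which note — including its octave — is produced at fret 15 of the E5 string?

The open E5 string plus 15 semitones: E–F–F#–G–…–F–F#–G.
The walk passes from B into C once, so the octave number goes from 5 to 6.

G6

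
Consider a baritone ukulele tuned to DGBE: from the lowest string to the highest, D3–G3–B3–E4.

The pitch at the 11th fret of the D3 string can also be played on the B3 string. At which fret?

2

D3 at fret 11 is D3 + 11 semitones = C#4.
The open B3 string is 9 semitones above the open D3, so the same pitch on the B3 string lies at fret 11 − 9 = 2.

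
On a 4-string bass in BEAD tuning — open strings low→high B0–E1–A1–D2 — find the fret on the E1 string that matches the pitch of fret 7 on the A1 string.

12

Fret 7 on A1 is MIDI 33 + 7 = 40 (E2). On the E1 string (open MIDI 28), that pitch is 40 − 28 = fret 12.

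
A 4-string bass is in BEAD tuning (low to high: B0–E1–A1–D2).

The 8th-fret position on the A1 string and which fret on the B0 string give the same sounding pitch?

A1 at fret 8 is A1 + 8 semitones = F2.
The open B0 string is 10 semitones below the open A1, so the same pitch on the B0 string lies at fret 8 + 10 = 18.

18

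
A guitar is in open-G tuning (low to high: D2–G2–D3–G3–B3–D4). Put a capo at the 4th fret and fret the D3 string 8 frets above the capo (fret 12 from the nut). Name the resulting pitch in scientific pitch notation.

The capo raises the open D3 by 4 semitones to F#3; fretting 8 more gives D3 + 4 + 8 = D3 + 12 semitones = D4.

D4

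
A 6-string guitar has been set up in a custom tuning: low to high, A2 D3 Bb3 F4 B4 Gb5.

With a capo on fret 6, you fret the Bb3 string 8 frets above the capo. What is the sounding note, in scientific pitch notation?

The capo raises the open Bb3 by 6 semitones to E4; fretting 8 more gives Bb3 + 6 + 8 = Bb3 + 14 semitones = C5.

C5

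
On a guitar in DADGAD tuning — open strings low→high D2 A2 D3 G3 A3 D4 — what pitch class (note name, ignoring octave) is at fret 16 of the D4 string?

F#

The open D4 string plus 16 semitones: D–D#–E–F–…–E–F–F#.
(Equivalently spelled Gb.)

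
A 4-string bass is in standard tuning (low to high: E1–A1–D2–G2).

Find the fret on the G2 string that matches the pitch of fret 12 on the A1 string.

A1 at fret 12 is A1 + 12 semitones = A2.
The open G2 string is 10 semitones above the open A1, so the same pitch on the G2 string lies at fret 12 − 10 = 2.

2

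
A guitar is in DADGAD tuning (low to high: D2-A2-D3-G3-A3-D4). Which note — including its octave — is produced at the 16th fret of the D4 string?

F♯5

Each fret is one semitone, so D4 + 16 = F♯5.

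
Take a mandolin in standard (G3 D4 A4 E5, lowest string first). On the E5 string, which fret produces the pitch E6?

12

E6 is 12 semitones above the open E5 (E–F–F#–G–…–D–D#–E), so it sits at fret 12.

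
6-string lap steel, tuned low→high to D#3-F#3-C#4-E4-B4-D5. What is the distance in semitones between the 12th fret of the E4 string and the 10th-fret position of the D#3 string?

15 semitones

E4 at fret 12 → E5 (MIDI 76); D#3 at fret 10 → C#4 (MIDI 61).
76 − 61 = 15, so the two pitches are 15 semitones apart, with E5 the higher.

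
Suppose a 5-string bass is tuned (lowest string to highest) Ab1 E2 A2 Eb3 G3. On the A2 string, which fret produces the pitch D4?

17

D4 is 17 semitones above the open A2 (A–Bb–B–C–…–C–Db–D), so it sits at fret 17.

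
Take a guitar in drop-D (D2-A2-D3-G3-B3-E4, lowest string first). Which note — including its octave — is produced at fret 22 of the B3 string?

The open B3 string plus 22 semitones: B–C–C#–D–…–G–G#–A.
The walk passes from B into C 2 times, so the octave number goes from 3 to 5.

A5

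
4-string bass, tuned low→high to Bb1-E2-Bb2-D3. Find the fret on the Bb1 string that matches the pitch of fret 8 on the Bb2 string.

Fret 8 on Bb2 is MIDI 46 + 8 = 54 (Gb3). On the Bb1 string (open MIDI 34), that pitch is 54 − 34 = fret 20.

20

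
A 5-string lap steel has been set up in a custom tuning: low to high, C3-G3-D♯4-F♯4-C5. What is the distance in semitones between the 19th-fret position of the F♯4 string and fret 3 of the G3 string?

27 semitones

F♯4 at fret 19 → C♯6 (MIDI 85); G3 at fret 3 → A♯3 (MIDI 58).
85 − 58 = 27, so the two pitches are 27 semitones apart, with C♯6 the higher.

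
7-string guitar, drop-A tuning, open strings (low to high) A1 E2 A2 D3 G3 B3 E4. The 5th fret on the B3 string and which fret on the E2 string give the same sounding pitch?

24

B3 at fret 5 is B3 + 5 semitones = E4.
The open E2 string is 19 semitones below the open B3, so the same pitch on the E2 string lies at fret 5 + 19 = 24.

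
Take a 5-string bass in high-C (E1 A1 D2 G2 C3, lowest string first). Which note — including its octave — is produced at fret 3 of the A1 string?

The open A1 string plus 3 semitones: A–A#–B–C.
The walk passes from B into C once, so the octave number goes from 1 to 2.

C2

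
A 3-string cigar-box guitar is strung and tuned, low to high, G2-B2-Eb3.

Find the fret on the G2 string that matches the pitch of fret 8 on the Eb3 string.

Eb3 at fret 8 is Eb3 + 8 semitones = B3.
The open G2 string is 8 semitones below the open Eb3, so the same pitch on the G2 string lies at fret 8 + 8 = 16.

16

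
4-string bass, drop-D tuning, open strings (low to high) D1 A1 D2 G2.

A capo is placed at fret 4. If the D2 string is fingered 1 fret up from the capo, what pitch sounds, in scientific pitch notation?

G2

The capo raises the open D2 by 4 semitones to F#2; fretting 1 more gives D2 + 4 + 1 = D2 + 5 semitones = G2.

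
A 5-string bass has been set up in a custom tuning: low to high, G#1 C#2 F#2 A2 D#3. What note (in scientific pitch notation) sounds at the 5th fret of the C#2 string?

Each fret is one semitone, so C#2 + 5 = F#2.
(Equivalently spelled Gb2.)

F#2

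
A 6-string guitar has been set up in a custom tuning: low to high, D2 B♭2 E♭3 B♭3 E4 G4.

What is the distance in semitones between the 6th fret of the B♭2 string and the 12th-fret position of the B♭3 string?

18 semitones

B♭2 at fret 6 → E3 (MIDI 52); B♭3 at fret 12 → B♭4 (MIDI 70).
52 − 70 = -18, so the two pitches are 18 semitones apart, with B♭4 the higher.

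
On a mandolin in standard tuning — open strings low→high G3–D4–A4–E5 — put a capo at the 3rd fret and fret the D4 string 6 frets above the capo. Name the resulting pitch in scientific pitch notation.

The capo raises the open D4 by 3 semitones to F4; fretting 6 more gives D4 + 3 + 6 = D4 + 9 semitones = B4.

B4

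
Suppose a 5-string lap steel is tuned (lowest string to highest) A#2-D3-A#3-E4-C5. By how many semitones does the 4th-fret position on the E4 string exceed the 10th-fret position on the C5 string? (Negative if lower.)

E4 at fret 4 → G#4 (MIDI 68); C5 at fret 10 → A#5 (MIDI 82).
68 − 82 = -14, so the two pitches are 14 semitones apart.

-14 semitones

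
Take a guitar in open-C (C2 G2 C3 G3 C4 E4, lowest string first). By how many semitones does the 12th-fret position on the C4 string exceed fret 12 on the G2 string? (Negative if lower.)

C4 at fret 12 → C5 (MIDI 72); G2 at fret 12 → G3 (MIDI 55).
72 − 55 = 17, so the two pitches are 17 semitones apart.

17 semitones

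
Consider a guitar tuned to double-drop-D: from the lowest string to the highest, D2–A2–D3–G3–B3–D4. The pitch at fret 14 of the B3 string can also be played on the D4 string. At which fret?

11

Fret 14 on B3 is MIDI 59 + 14 = 73 (C♯5). On the D4 string (open MIDI 62), that pitch is 73 − 62 = fret 11.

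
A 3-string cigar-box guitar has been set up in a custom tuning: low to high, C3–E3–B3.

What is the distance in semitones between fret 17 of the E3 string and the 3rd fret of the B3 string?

7 semitones

E3 at fret 17 → A4 (MIDI 69); B3 at fret 3 → D4 (MIDI 62).
69 − 62 = 7, so the two pitches are 7 semitones apart, with A4 the higher.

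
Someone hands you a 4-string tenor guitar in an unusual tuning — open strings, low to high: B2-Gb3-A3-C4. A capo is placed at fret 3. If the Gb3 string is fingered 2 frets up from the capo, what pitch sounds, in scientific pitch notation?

B3

The capo raises the open Gb3 by 3 semitones to A3; fretting 2 more gives Gb3 + 3 + 2 = Gb3 + 5 semitones = B3.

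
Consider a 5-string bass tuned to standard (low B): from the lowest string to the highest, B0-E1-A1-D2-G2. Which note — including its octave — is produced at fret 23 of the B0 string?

B0 is MIDI 23. Adding 23 gives 46, which is A#2.
(Equivalently spelled Bb2.)

A#2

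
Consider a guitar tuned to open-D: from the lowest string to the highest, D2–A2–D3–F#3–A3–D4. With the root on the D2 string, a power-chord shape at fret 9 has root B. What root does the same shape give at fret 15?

Moving from fret 9 to fret 15 shifts the root by 6 semitones.
B up 6 semitones is F.

F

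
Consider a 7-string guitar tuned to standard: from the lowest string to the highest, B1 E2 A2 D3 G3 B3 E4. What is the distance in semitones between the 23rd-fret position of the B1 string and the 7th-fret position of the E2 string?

B1 at fret 23 → A#3 (MIDI 58); E2 at fret 7 → B2 (MIDI 47).
58 − 47 = 11, so the two pitches are 11 semitones apart, with A#3 the higher.

11 semitones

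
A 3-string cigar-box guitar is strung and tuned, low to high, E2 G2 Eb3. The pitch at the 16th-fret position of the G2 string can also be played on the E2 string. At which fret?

19

G2 at fret 16 is G2 + 16 semitones = B3.
The open E2 string is 3 semitones below the open G2, so the same pitch on the E2 string lies at fret 16 + 3 = 19.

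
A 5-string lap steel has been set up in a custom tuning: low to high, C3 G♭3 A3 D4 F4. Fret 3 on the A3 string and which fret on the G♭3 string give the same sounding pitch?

A3 at fret 3 is A3 + 3 semitones = C4.
The open G♭3 string is 3 semitones below the open A3, so the same pitch on the G♭3 string lies at fret 3 + 3 = 6.

6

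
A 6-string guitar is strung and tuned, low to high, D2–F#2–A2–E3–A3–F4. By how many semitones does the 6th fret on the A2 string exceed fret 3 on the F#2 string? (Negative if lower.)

6 semitones

A2 at fret 6 → D#3 (MIDI 51); F#2 at fret 3 → A2 (MIDI 45).
51 − 45 = 6, so the two pitches are 6 semitones apart.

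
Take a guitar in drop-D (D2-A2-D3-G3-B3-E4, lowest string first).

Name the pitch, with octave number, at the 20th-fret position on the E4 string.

The open E4 string plus 20 semitones: E–F–F#–G–…–A#–B–C.
The walk passes from B into C 2 times, so the octave number goes from 4 to 6.

C6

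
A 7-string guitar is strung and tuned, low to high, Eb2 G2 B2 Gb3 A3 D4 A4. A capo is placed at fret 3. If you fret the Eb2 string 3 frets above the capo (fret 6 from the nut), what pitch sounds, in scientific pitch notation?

The capo raises the open Eb2 by 3 semitones to Gb2; fretting 3 more gives Eb2 + 3 + 3 = Eb2 + 6 semitones = A2.

A2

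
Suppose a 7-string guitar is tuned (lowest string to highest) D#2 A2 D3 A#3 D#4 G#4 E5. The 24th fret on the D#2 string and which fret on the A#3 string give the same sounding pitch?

Fret 24 on D#2 is MIDI 39 + 24 = 63 (D#4). On the A#3 string (open MIDI 58), that pitch is 63 − 58 = fret 5.

5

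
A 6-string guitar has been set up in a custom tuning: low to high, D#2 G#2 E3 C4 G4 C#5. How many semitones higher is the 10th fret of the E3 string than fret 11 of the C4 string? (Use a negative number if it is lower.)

E3 at fret 10 → D4 (MIDI 62); C4 at fret 11 → B4 (MIDI 71).
62 − 71 = -9, so the two pitches are 9 semitones apart.

-9 semitones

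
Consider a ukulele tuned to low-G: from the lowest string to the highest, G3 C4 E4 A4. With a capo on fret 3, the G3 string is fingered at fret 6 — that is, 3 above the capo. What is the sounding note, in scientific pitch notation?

C#4

The capo raises the open G3 by 3 semitones to A#3; fretting 3 more gives G3 + 3 + 3 = G3 + 6 semitones = C#4.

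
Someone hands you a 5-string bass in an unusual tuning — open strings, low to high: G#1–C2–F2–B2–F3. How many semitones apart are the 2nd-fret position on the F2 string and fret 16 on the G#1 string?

F2 at fret 2 → G2 (MIDI 43); G#1 at fret 16 → C3 (MIDI 48).
43 − 48 = -5, so the two pitches are 5 semitones apart, with C3 the higher.

5 semitones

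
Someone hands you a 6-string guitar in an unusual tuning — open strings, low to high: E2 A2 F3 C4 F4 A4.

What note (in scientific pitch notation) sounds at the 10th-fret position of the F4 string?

E♭5

The open F4 string plus 10 semitones: F–Gb–G–Ab–…–Db–D–Eb.
The walk passes from B into C once, so the octave number goes from 4 to 5.
(Equivalently spelled D♯5.)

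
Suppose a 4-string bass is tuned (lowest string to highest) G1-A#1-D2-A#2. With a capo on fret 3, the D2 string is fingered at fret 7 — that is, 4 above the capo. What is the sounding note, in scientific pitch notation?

The capo raises the open D2 by 3 semitones to F2; fretting 4 more gives D2 + 3 + 4 = D2 + 7 semitones = A2.

A2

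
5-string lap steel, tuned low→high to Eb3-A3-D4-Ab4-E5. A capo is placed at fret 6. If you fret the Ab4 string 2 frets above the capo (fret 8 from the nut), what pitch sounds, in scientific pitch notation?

E5

The capo raises the open Ab4 by 6 semitones to D5; fretting 2 more gives Ab4 + 6 + 2 = Ab4 + 8 semitones = E5.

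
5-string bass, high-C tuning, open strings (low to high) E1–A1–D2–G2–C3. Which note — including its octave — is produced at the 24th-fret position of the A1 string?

The open A1 string plus 24 semitones: A–A#–B–C–…–G–G#–A.
The walk passes from B into C 2 times, so the octave number goes from 1 to 3.

A3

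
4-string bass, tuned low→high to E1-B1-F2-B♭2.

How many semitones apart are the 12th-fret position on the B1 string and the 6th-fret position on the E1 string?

B1 at fret 12 → B2 (MIDI 47); E1 at fret 6 → B♭1 (MIDI 34).
47 − 34 = 13, so the two pitches are 13 semitones apart, with B2 the higher.

13 semitones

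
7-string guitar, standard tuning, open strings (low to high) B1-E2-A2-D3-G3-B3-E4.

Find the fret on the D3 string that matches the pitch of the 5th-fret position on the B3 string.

Fret 5 on B3 is MIDI 59 + 5 = 64 (E4). On the D3 string (open MIDI 50), that pitch is 64 − 50 = fret 14.

14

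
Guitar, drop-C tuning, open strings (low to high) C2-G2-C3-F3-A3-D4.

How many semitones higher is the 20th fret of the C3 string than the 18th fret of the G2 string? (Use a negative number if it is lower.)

C3 at fret 20 → G#4 (MIDI 68); G2 at fret 18 → C#4 (MIDI 61).
68 − 61 = 7, so the two pitches are 7 semitones apart.

7 semitones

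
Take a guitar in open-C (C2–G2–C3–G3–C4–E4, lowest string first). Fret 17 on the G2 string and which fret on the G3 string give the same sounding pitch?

5

Fret 17 on G2 is MIDI 43 + 17 = 60 (C4). On the G3 string (open MIDI 55), that pitch is 60 − 55 = fret 5.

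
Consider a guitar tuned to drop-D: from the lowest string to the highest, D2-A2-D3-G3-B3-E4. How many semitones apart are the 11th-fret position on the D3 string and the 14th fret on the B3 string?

12 semitones

D3 at fret 11 → C#4 (MIDI 61); B3 at fret 14 → C#5 (MIDI 73).
61 − 73 = -12, so the two pitches are 12 semitones apart, with C#5 the higher.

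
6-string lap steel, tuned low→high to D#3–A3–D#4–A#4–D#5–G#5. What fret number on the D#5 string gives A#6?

A#6 is 19 semitones above the open D#5 (D#–E–F–F#–…–G#–A–A#), so it sits at fret 19.

19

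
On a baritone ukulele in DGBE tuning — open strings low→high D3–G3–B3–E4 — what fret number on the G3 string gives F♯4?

11

F♯4 is 11 semitones above the open G3 (G–G#–A–A#–…–E–F–F#), so it sits at fret 11.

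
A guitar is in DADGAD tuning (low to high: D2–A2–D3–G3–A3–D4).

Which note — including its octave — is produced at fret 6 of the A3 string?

A3 is MIDI 57. Adding 6 gives 63, which is D#4.
(Equivalently spelled Eb4.)

D#4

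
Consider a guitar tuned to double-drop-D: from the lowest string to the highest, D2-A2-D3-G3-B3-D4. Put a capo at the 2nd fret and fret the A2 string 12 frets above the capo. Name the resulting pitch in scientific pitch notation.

The capo raises the open A2 by 2 semitones to B2; fretting 12 more gives A2 + 2 + 12 = A2 + 14 semitones = B3.

B3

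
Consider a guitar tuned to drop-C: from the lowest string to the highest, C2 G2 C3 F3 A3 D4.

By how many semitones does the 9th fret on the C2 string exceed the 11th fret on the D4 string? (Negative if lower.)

-28 semitones

C2 at fret 9 → A2 (MIDI 45); D4 at fret 11 → C#5 (MIDI 73).
45 − 73 = -28, so the two pitches are 28 semitones apart.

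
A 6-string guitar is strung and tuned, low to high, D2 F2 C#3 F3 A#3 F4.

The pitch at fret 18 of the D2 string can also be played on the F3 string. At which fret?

3

D2 at fret 18 is D2 + 18 semitones = G#3.
The open F3 string is 15 semitones above the open D2, so the same pitch on the F3 string lies at fret 18 − 15 = 3.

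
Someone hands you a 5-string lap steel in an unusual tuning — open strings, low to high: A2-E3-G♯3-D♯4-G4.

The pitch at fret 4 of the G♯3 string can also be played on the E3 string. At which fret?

Fret 4 on G♯3 is MIDI 56 + 4 = 60 (C4). On the E3 string (open MIDI 52), that pitch is 60 − 52 = fret 8.

8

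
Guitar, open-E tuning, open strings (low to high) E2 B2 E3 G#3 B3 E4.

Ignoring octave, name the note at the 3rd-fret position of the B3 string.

D

The open B3 string plus 3 semitones: B–C–C#–D.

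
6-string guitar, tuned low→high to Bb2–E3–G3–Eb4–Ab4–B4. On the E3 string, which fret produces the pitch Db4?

9

Db4 is 9 semitones above the open E3 (E–F–Gb–G–Ab–A–Bb–B–C–Db), so it sits at fret 9.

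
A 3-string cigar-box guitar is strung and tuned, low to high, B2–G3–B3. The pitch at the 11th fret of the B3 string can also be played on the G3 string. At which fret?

Fret 11 on B3 is MIDI 59 + 11 = 70 (A♯4). On the G3 string (open MIDI 55), that pitch is 70 − 55 = fret 15.

15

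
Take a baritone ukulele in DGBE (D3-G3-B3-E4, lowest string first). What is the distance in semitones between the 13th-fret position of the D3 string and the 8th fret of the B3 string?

D3 at fret 13 → D#4 (MIDI 63); B3 at fret 8 → G4 (MIDI 67).
63 − 67 = -4, so the two pitches are 4 semitones apart, with G4 the higher.

4 semitones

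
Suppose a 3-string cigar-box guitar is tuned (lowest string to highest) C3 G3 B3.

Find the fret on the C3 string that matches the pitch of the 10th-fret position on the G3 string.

17

G3 at fret 10 is G3 + 10 semitones = F4.
The open C3 string is 7 semitones below the open G3, so the same pitch on the C3 string lies at fret 10 + 7 = 17.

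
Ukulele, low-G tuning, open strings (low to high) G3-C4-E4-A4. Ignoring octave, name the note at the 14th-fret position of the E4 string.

F#

Each fret is one semitone, so E4 + 14 = F#.
(Equivalently spelled Gb.)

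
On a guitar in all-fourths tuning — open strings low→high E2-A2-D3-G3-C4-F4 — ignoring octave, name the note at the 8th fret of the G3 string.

The open G3 string plus 8 semitones: G–G#–A–A#–B–C–C#–D–D#.

D#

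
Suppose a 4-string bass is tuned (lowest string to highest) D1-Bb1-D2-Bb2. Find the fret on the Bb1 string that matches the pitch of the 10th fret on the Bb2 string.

22

Bb2 at fret 10 is Bb2 + 10 semitones = Ab3.
The open Bb1 string is 12 semitones below the open Bb2, so the same pitch on the Bb1 string lies at fret 10 + 12 = 22.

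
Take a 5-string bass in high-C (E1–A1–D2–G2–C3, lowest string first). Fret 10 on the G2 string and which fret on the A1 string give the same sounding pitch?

Fret 10 on G2 is MIDI 43 + 10 = 53 (F3). On the A1 string (open MIDI 33), that pitch is 53 − 33 = fret 20.

20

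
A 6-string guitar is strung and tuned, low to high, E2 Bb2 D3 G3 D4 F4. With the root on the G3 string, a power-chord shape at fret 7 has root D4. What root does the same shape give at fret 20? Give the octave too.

Eb5

Moving from fret 7 to fret 20 shifts the root by 13 semitones.
D4 up 13 semitones is Eb5.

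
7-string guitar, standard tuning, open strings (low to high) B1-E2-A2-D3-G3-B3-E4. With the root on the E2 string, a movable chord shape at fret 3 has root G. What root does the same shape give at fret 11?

Moving from fret 3 to fret 11 shifts the root by 8 semitones.
G up 8 semitones is D#.

D#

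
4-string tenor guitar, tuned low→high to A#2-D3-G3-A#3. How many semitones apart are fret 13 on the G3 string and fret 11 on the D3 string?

G3 at fret 13 → G#4 (MIDI 68); D3 at fret 11 → C#4 (MIDI 61).
68 − 61 = 7, so the two pitches are 7 semitones apart, with G#4 the higher.

7 semitones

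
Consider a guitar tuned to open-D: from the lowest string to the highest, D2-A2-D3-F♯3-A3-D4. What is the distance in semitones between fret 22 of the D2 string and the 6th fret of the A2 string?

D2 at fret 22 → C4 (MIDI 60); A2 at fret 6 → D♯3 (MIDI 51).
60 − 51 = 9, so the two pitches are 9 semitones apart, with C4 the higher.

9 semitones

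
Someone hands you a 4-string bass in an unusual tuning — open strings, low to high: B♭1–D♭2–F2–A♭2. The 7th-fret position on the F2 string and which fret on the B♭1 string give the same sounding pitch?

F2 at fret 7 is F2 + 7 semitones = C3.
The open B♭1 string is 7 semitones below the open F2, so the same pitch on the B♭1 string lies at fret 7 + 7 = 14.

14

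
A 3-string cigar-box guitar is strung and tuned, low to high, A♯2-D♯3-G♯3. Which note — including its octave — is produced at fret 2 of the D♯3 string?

The open D♯3 string plus 2 semitones: D#–E–F.
No B→C boundary is crossed, so the octave stays at 3.

F3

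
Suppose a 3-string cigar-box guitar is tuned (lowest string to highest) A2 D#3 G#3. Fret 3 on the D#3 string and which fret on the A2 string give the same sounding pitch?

Fret 3 on D#3 is MIDI 51 + 3 = 54 (F#3). On the A2 string (open MIDI 45), that pitch is 54 − 45 = fret 9.

9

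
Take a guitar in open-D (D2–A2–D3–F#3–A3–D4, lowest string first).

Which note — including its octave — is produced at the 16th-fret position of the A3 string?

A3 is MIDI 57. Adding 16 gives 73, which is C#5.
(Equivalently spelled Db5.)

C#5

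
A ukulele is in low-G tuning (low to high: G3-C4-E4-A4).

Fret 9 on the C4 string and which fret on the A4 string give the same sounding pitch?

C4 at fret 9 is C4 + 9 semitones = A4.
The open A4 string is 9 semitones above the open C4, so the same pitch on the A4 string lies at fret 9 − 9 = 0.

0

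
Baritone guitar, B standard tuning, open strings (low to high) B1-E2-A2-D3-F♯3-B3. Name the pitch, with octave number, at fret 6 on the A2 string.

D♯3

The open A2 string plus 6 semitones: A–A#–B–C–C#–D–D#.
The walk passes from B into C once, so the octave number goes from 2 to 3.
(Equivalently spelled E♭3.)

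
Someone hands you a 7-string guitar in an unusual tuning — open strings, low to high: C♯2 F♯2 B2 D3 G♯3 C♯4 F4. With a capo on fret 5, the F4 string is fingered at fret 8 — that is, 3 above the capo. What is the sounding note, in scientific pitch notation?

The capo raises the open F4 by 5 semitones to A♯4; fretting 3 more gives F4 + 5 + 3 = F4 + 8 semitones = C♯5.
(Also written D♭.)

C♯5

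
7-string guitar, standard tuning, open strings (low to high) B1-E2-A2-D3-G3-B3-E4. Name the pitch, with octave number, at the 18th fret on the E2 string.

Each fret is one semitone, so E2 + 18 = A#3.

A#3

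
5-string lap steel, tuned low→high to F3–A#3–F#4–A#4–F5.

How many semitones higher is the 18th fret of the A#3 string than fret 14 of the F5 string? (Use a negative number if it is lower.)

-15 semitones

A#3 at fret 18 → E5 (MIDI 76); F5 at fret 14 → G6 (MIDI 91).
76 − 91 = -15, so the two pitches are 15 semitones apart.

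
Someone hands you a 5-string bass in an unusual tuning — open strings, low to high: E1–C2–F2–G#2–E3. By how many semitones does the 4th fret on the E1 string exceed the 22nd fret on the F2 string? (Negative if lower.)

E1 at fret 4 → G#1 (MIDI 32); F2 at fret 22 → D#4 (MIDI 63).
32 − 63 = -31, so the two pitches are 31 semitones apart.

-31 semitones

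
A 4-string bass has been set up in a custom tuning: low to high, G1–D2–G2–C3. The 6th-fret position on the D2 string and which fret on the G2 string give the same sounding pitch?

D2 at fret 6 is D2 + 6 semitones = A♭2.
The open G2 string is 5 semitones above the open D2, so the same pitch on the G2 string lies at fret 6 − 5 = 1.

1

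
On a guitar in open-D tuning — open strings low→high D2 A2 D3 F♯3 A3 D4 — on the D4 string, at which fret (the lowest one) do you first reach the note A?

From D4, count semitones up the chromatic scale until reaching A: D–D#–E–F–F#–G–G#–A — 7 steps.

7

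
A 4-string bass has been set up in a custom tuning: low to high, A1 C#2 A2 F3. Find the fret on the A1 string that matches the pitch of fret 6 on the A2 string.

18

A2 at fret 6 is A2 + 6 semitones = D#3.
The open A1 string is 12 semitones below the open A2, so the same pitch on the A1 string lies at fret 6 + 12 = 18.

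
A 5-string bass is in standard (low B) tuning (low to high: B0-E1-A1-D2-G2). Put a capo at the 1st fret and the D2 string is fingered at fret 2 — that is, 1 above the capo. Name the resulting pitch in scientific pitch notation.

The capo raises the open D2 by 1 semitone to D#2; fretting 1 more gives D2 + 1 + 1 = D2 + 2 semitones = E2.

E2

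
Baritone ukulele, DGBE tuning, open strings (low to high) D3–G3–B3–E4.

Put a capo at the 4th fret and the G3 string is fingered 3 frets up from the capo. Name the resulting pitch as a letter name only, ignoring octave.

D

The capo raises the open G3 by 4 semitones to B3; fretting 3 more gives G3 + 4 + 3 = G3 + 7 semitones, landing on D.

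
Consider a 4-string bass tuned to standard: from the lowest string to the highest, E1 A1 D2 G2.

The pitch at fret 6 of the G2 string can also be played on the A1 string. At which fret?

16

G2 at fret 6 is G2 + 6 semitones = C#3.
The open A1 string is 10 semitones below the open G2, so the same pitch on the A1 string lies at fret 6 + 10 = 16.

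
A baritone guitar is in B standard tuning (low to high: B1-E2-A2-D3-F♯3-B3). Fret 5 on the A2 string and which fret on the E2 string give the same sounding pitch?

10

A2 at fret 5 is A2 + 5 semitones = D3.
The open E2 string is 5 semitones below the open A2, so the same pitch on the E2 string lies at fret 5 + 5 = 10.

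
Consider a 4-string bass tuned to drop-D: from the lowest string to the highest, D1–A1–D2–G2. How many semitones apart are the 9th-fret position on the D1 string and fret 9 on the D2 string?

12 semitones

D1 at fret 9 → B1 (MIDI 35); D2 at fret 9 → B2 (MIDI 47).
35 − 47 = -12, so the two pitches are 12 semitones apart, with B2 the higher.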